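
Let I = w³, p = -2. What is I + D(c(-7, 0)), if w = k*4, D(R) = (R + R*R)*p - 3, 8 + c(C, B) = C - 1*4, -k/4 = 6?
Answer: -885423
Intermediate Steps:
k = -24 (k = -4*6 = -24)
c(C, B) = -12 + C (c(C, B) = -8 + (C - 1*4) = -8 + (C - 4) = -8 + (-4 + C) = -12 + C)
D(R) = -3 - 2*R - 2*R² (D(R) = (R + R*R)*(-2) - 3 = (R + R²)*(-2) - 3 = (-2*R - 2*R²) - 3 = -3 - 2*R - 2*R²)
w = -96 (w = -24*4 = -96)
I = -884736 (I = (-96)³ = -884736)
I + D(c(-7, 0)) = -884736 + (-3 - 2*(-12 - 7) - 2*(-12 - 7)²) = -884736 + (-3 - 2*(-19) - 2*(-19)²) = -884736 + (-3 + 38 - 2*361) = -884736 + (-3 + 38 - 722) = -884736 - 687 = -885423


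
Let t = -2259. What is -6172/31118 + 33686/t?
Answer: -531091748/35147781 ≈ -15.110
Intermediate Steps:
-6172/31118 + 33686/t = -6172/31118 + 33686/(-2259) = -6172*1/31118 + 33686*(-1/2259) = -3086/15559 - 33686/2259 = -531091748/35147781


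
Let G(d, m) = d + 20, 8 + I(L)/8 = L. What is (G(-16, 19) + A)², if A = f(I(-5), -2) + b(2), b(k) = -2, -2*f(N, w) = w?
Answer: 9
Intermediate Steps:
I(L) = -64 + 8*L
G(d, m) = 20 + d
f(N, w) = -w/2
A = -1 (A = -½*(-2) - 2 = 1 - 2 = -1)
(G(-16, 19) + A)² = ((20 - 16) - 1)² = (4 - 1)² = 3² = 9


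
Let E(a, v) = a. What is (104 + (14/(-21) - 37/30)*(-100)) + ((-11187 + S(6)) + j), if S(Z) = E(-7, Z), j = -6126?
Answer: -17026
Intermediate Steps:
S(Z) = -7
(104 + (14/(-21) - 37/30)*(-100)) + ((-11187 + S(6)) + j) = (104 + (14/(-21) - 37/30)*(-100)) + ((-11187 - 7) - 6126) = (104 + (14*(-1/21) - 37*1/30)*(-100)) + (-11194 - 6126) = (104 + (-⅔ - 37/30)*(-100)) - 17320 = (104 - 19/10*(-100)) - 17320 = (104 + 190) - 17320 = 294 - 17320 = -17026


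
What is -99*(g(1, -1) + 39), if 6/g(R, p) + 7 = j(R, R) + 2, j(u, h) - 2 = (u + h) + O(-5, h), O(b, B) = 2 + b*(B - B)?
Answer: -4455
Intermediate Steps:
O(b, B) = 2 (O(b, B) = 2 + b*0 = 2 + 0 = 2)
j(u, h) = 4 + h + u (j(u, h) = 2 + ((u + h) + 2) = 2 + ((h + u) + 2) = 2 + (2 + h + u) = 4 + h + u)
g(R, p) = 6/(-1 + 2*R) (g(R, p) = 6/(-7 + ((4 + R + R) + 2)) = 6/(-7 + ((4 + 2*R) + 2)) = 6/(-7 + (6 + 2*R)) = 6/(-1 + 2*R))
-99*(g(1, -1) + 39) = -99*(6/(-1 + 2*1) + 39) = -99*(6/(-1 + 2) + 39) = -99*(6/1 + 39) = -99*(6*1 + 39) = -99*(6 + 39) = -99*45 = -4455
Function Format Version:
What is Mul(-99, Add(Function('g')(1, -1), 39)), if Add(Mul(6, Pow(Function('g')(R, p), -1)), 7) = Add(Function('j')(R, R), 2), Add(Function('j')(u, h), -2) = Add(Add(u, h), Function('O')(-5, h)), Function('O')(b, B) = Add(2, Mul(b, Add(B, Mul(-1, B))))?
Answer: -4455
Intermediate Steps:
Function('O')(b, B) = 2 (Function('O')(b, B) = Add(2, Mul(b, 0)) = Add(2, 0) = 2)
Function('j')(u, h) = Add(4, h, u) (Function('j')(u, h) = Add(2, Add(Add(u, h), 2)) = Add(2, Add(Add(h, u), 2)) = Add(2, Add(2, h, u)) = Add(4, h, u))
Function('g')(R, p) = Mul(6, Pow(Add(-1, Mul(2, R)), -1)) (Function('g')(R, p) = Mul(6, Pow(Add(-7, Add(Add(4, R, R), 2)), -1)) = Mul(6, Pow(Add(-7, Add(Add(4, Mul(2, R)), 2)), -1)) = Mul(6, Pow(Add(-7, Add(6, Mul(2, R))), -1)) = Mul(6, Pow(Add(-1, Mul(2, R)), -1)))
Mul(-99, Add(Function('g')(1, -1), 39)) = Mul(-99, Add(Mul(6, Pow(Add(-1, Mul(2, 1)), -1)), 39)) = Mul(-99, Add(Mul(6, Pow(Add(-1, 2), -1)), 39)) = Mul(-99, Add(Mul(6, Pow(1, -1)), 39)) = Mul(-99, Add(Mul(6, 1), 39)) = Mul(-99, Add(6, 39)) = Mul(-99, 45) = -4455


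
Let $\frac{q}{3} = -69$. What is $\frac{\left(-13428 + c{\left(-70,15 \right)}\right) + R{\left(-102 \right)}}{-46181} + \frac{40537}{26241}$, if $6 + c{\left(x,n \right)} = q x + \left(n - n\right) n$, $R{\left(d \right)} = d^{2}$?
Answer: $\frac{1571317337}{1211835621} \approx 1.2966$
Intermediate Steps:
$q = -207$ ($q = 3 \left(-69\right) = -207$)
$c{\left(x,n \right)} = -6 - 207 x$ ($c{\left(x,n \right)} = -6 + \left(- 207 x + \left(n - n\right) n\right) = -6 + \left(- 207 x + 0 n\right) = -6 + \left(- 207 x + 0\right) = -6 - 207 x$)
$\frac{\left(-13428 + c{\left(-70,15 \right)}\right) + R{\left(-102 \right)}}{-46181} + \frac{40537}{26241} = \frac{\left(-13428 - -14484\right) + \left(-102\right)^{2}}{-46181} + \frac{40537}{26241} = \left(\left(-13428 + \left(-6 + 14490\right)\right) + 10404\right) \left(- \frac{1}{46181}\right) + 40537 \cdot \frac{1}{26241} = \left(\left(-13428 + 14484\right) + 10404\right) \left(- \frac{1}{46181}\right) + \frac{40537}{26241} = \left(1056 + 10404\right) \left(- \frac{1}{46181}\right) + \frac{40537}{26241} = 11460 \left(- \frac{1}{46181}\right) + \frac{40537}{26241} = - \frac{11460}{46181} + \frac{40537}{26241} = \frac{1571317337}{1211835621}$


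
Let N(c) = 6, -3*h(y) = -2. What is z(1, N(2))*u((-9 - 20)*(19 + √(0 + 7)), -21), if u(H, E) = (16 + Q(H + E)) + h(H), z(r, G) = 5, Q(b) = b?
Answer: -8330/3 - 145*√7 ≈ -3160.3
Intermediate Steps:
h(y) = ⅔ (h(y) = -⅓*(-2) = ⅔)
u(H, E) = 50/3 + E + H (u(H, E) = (16 + (H + E)) + ⅔ = (16 + (E + H)) + ⅔ = (16 + E + H) + ⅔ = 50/3 + E + H)
z(1, N(2))*u((-9 - 20)*(19 + √(0 + 7)), -21) = 5*(50/3 - 21 + (-9 - 20)*(19 + √(0 + 7))) = 5*(50/3 - 21 - 29*(19 + √7)) = 5*(50/3 - 21 + (-551 - 29*√7)) = 5*(-1666/3 - 29*√7) = -8330/3 - 145*√7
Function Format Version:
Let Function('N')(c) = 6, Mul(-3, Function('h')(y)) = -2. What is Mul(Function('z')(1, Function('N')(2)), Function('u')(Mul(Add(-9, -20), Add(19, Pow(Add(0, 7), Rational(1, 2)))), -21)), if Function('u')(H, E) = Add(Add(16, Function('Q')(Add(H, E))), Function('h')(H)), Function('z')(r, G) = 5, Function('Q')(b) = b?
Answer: Add(Rational(-8330, 3), Mul(-145, Pow(7, Rational(1, 2)))) ≈ -3160.3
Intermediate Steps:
Function('h')(y) = Rational(2, 3) (Function('h')(y) = Mul(Rational(-1, 3), -2) = Rational(2, 3))
Function('u')(H, E) = Add(Rational(50, 3), E, H) (Function('u')(H, E) = Add(Add(16, Add(H, E)), Rational(2, 3)) = Add(Add(16, Add(E, H)), Rational(2, 3)) = Add(Add(16, E, H), Rational(2, 3)) = Add(Rational(50, 3), E, H))
Mul(Function('z')(1, Function('N')(2)), Function('u')(Mul(Add(-9, -20), Add(19, Pow(Add(0, 7), Rational(1, 2)))), -21)) = Mul(5, Add(Rational(50, 3), -21, Mul(Add(-9, -20), Add(19, Pow(Add(0, 7), Rational(1, 2)))))) = Mul(5, Add(Rational(50, 3), -21, Mul(-29, Add(19, Pow(7, Rational(1, 2)))))) = Mul(5, Add(Rational(50, 3), -21, Add(-551, Mul(-29, Pow(7, Rational(1, 2)))))) = Mul(5, Add(Rational(-1666, 3), Mul(-29, Pow(7, Rational(1, 2))))) = Add(Rational(-8330, 3), Mul(-145, Pow(7, Rational(1, 2))))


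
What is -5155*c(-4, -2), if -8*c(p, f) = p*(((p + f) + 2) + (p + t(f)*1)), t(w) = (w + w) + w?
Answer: 36085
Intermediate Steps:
t(w) = 3*w (t(w) = 2*w + w = 3*w)
c(p, f) = -p*(2 + 2*p + 4*f)/8 (c(p, f) = -p*(((p + f) + 2) + (p + (3*f)*1))/8 = -p*(((f + p) + 2) + (p + 3*f))/8 = -p*((2 + f + p) + (p + 3*f))/8 = -p*(2 + 2*p + 4*f)/8)
-5155*c(-4, -2) = -(-5155)*(-4)*(1 - 4 + 2*(-2))/4 = -(-5155)*(-4)*(1 - 4 - 4)/4 = -(-5155)*(-4)*(-7)/4 = -5155*(-7) = 36085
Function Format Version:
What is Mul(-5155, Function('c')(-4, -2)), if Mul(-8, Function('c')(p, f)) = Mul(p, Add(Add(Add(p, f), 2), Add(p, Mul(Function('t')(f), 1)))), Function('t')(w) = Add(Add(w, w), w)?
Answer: 36085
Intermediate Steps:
Function('t')(w) = Mul(3, w) (Function('t')(w) = Add(Mul(2, w), w) = Mul(3, w))
Function('c')(p, f) = Mul(Rational(-1, 8), p, Add(2, Mul(2, p), Mul(4, f))) (Function('c')(p, f) = Mul(Rational(-1, 8), Mul(p, Add(Add(Add(p, f), 2), Add(p, Mul(Mul(3, f), 1))))) = Mul(Rational(-1, 8), Mul(p, Add(Add(Add(f, p), 2), Add(p, Mul(3, f))))) = Mul(Rational(-1, 8), Mul(p, Add(Add(2, f, p), Add(p, Mul(3, f))))) = Mul(Rational(-1, 8), Mul(p, Add(2, Mul(2, p), Mul(4, f)))) = Mul(Rational(-1, 8), p, Add(2, Mul(2, p), Mul(4, f))))
Mul(-5155, Function('c')(-4, -2)) = Mul(-5155, Mul(Rational(-1, 4), -4, Add(1, -4, Mul(2, -2)))) = Mul(-5155, Mul(Rational(-1, 4), -4, Add(1, -4, -4))) = Mul(-5155, Mul(Rational(-1, 4), -4, -7)) = Mul(-5155, -7) = 36085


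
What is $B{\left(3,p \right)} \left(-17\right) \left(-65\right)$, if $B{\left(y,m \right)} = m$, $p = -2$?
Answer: $-2210$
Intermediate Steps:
$B{\left(3,p \right)} \left(-17\right) \left(-65\right) = \left(-2\right) \left(-17\right) \left(-65\right) = 34 \left(-65\right) = -2210$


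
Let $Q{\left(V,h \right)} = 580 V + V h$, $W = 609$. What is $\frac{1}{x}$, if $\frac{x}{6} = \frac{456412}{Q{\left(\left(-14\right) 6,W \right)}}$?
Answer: $- \frac{203}{5566} \approx -0.036471$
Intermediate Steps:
$x = - \frac{5566}{203}$ ($x = 6 \frac{456412}{\left(-14\right) 6 \left(580 + 609\right)} = 6 \frac{456412}{\left(-84\right) 1189} = 6 \frac{456412}{-99876} = 6 \cdot 456412 \left(- \frac{1}{99876}\right) = 6 \left(- \frac{2783}{609}\right) = - \frac{5566}{203} \approx -27.419$)
$\frac{1}{x} = \frac{1}{- \frac{5566}{203}} = - \frac{203}{5566}$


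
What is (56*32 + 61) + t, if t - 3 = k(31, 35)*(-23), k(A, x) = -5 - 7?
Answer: 2132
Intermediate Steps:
k(A, x) = -12
t = 279 (t = 3 - 12*(-23) = 3 + 276 = 279)
(56*32 + 61) + t = (56*32 + 61) + 279 = (1792 + 61) + 279 = 1853 + 279 = 2132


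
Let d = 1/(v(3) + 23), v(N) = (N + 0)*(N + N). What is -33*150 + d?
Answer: -202949/41 ≈ -4950.0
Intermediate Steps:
v(N) = 2*N**2 (v(N) = N*(2*N) = 2*N**2)
d = 1/41 (d = 1/(2*3**2 + 23) = 1/(2*9 + 23) = 1/(18 + 23) = 1/41 ≈ 0.024390)
-33*150 + d = -33*150 + 1/41 = -4950 + 1/41 = -202949/41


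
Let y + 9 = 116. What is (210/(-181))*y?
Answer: -22470/181 ≈ -124.14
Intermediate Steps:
y = 107 (y = -9 + 116 = 107)
(210/(-181))*y = (210/(-181))*107 = (210*(-1/181))*107 = -210/181*107 = -22470/181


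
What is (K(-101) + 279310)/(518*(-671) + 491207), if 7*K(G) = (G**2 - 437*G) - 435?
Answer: 2009073/1005403 ≈ 1.9983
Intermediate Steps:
K(G) = -435/7 - 437*G/7 + G**2/7 (K(G) = ((G**2 - 437*G) - 435)/7 = (-435 + G**2 - 437*G)/7 = -435/7 - 437*G/7 + G**2/7)
(K(-101) + 279310)/(518*(-671) + 491207) = ((-435/7 - 437/7*(-101) + (1/7)*(-101)**2) + 279310)/(518*(-671) + 491207) = ((-435/7 + 44137/7 + (1/7)*10201) + 279310)/(-347578 + 491207) = ((-435/7 + 44137/7 + 10201/7) + 279310)/143629 = (53903/7 + 279310)*(1/143629) = (2009073/7)*(1/143629) = 2009073/1005403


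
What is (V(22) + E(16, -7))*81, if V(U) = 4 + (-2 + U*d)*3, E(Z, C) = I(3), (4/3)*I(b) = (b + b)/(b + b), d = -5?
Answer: -107325/4 ≈ -26831.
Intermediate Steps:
I(b) = ¾ (I(b) = 3*((b + b)/(b + b))/4 = 3*((2*b)/((2*b)))/4 = 3*((2*b)*(1/(2*b)))/4 = (¾)*1 = ¾)
E(Z, C) = ¾
V(U) = -2 - 15*U (V(U) = 4 + (-2 + U*(-5))*3 = 4 + (-2 - 5*U)*3 = 4 + (-6 - 15*U) = -2 - 15*U)
(V(22) + E(16, -7))*81 = ((-2 - 15*22) + ¾)*81 = ((-2 - 330) + ¾)*81 = (-332 + ¾)*81 = -1325/4*81 = -107325/4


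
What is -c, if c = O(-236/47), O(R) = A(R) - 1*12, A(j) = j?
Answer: 800/47 ≈ 17.021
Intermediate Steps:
O(R) = -12 + R (O(R) = R - 1*12 = R - 12 = -12 + R)
c = -800/47 (c = -12 - 236/47 = -800/47 ≈ -17.021)
-c = -1*(-800/47) = 800/47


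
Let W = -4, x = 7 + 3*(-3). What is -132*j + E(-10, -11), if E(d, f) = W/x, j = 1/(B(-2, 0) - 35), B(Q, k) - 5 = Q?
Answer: 49/8 ≈ 6.1250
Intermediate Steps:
x = -2 (x = 7 - 9 = -2)
B(Q, k) = 5 + Q
j = -1/32 (j = 1/((5 - 2) - 35) = 1/(3 - 35) = 1/(-32) = -1/32 ≈ -0.031250)
E(d, f) = 2 (E(d, f) = -4/(-2) = -4*(-½) = 2)
-132*j + E(-10, -11) = -132*(-1/32) + 2 = 33/8 + 2 = 49/8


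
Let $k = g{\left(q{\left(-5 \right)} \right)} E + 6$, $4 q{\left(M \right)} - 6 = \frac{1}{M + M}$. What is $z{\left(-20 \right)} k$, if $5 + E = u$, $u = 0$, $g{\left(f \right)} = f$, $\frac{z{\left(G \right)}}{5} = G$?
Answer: $\frac{275}{2} \approx 137.5$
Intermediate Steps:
$z{\left(G \right)} = 5 G$
$q{\left(M \right)} = \frac{3}{2} + \frac{1}{8 M}$ ($q{\left(M \right)} = \frac{3}{2} + \frac{1}{4 \left(M + M\right)} = \frac{3}{2} + \frac{1}{4 \cdot 2 M} = \frac{3}{2} + \frac{\frac{1}{2} \frac{1}{M}}{4} = \frac{3}{2} + \frac{1}{8 M}$)
$E = -5$ ($E = -5 + 0 = -5$)
$k = - \frac{11}{8}$ ($k = \frac{1 + 12 \left(-5\right)}{8 \left(-5\right)} \left(-5\right) + 6 = \frac{1}{8} \left(- \frac{1}{5}\right) \left(1 - 60\right) \left(-5\right) + 6 = \frac{1}{8} \left(- \frac{1}{5}\right) \left(-59\right) \left(-5\right) + 6 = \frac{59}{40} \left(-5\right) + 6 = - \frac{59}{8} + 6 = - \frac{11}{8} \approx -1.375$)
$z{\left(-20 \right)} k = 5 \left(-20\right) \left(- \frac{11}{8}\right) = \left(-100\right) \left(- \frac{11}{8}\right) = \frac{275}{2}$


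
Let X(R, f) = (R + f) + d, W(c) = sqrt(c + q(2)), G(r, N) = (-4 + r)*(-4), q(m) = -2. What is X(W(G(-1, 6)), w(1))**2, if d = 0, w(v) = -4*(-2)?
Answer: 82 + 48*sqrt(2) ≈ 149.88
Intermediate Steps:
w(v) = 8
G(r, N) = 16 - 4*r
W(c) = sqrt(-2 + c) (W(c) = sqrt(c - 2) = sqrt(-2 + c))
X(R, f) = R + f (X(R, f) = (R + f) + 0 = R + f)
X(W(G(-1, 6)), w(1))**2 = (sqrt(-2 + (16 - 4*(-1))) + 8)**2 = (sqrt(-2 + (16 + 4)) + 8)**2 = (sqrt(-2 + 20) + 8)**2 = (sqrt(18) + 8)**2 = (3*sqrt(2) + 8)**2 = (8 + 3*sqrt(2))**2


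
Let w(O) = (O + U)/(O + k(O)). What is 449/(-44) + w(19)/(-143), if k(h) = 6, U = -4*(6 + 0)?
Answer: -29181/2860 ≈ -10.203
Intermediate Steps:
U = -24 (U = -4*6 = -24)
w(O) = (-24 + O)/(6 + O) (w(O) = (O - 24)/(O + 6) = (-24 + O)/(6 + O))
449/(-44) + w(19)/(-143) = 449/(-44) + ((-24 + 19)/(6 + 19))/(-143) = 449*(-1/44) + (-5/25)*(-1/143) = -449/44 + ((1/25)*(-5))*(-1/143) = -449/44 - ⅕*(-1/143) = -449/44 + 1/715 = -29181/2860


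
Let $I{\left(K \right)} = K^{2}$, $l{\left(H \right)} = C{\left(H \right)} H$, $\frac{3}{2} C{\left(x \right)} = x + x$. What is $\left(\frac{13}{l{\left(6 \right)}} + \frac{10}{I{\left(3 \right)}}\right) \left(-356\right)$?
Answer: $- \frac{17711}{36} \approx -491.97$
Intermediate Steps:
$C{\left(x \right)} = \frac{4 x}{3}$ ($C{\left(x \right)} = \frac{2 \left(x + x\right)}{3} = \frac{2 \cdot 2 x}{3} = \frac{4 x}{3}$)
$l{\left(H \right)} = \frac{4 H^{2}}{3}$ ($l{\left(H \right)} = \frac{4 H}{3} H = \frac{4 H^{2}}{3}$)
$\left(\frac{13}{l{\left(6 \right)}} + \frac{10}{I{\left(3 \right)}}\right) \left(-356\right) = \left(\frac{13}{\frac{4}{3} \cdot 6^{2}} + \frac{10}{3^{2}}\right) \left(-356\right) = \left(\frac{13}{\frac{4}{3} \cdot 36} + \frac{10}{9}\right) \left(-356\right) = \left(\frac{13}{48} + 10 \cdot \frac{1}{9}\right) \left(-356\right) = \left(13 \cdot \frac{1}{48} + \frac{10}{9}\right) \left(-356\right) = \left(\frac{13}{48} + \frac{10}{9}\right) \left(-356\right) = \frac{199}{144} \left(-356\right) = - \frac{17711}{36}$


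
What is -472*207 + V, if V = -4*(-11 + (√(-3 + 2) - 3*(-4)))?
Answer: -97708 - 4*I ≈ -97708.0 - 4.0*I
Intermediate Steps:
V = -4 - 4*I (V = -4*(-11 + (√(-1) + 12)) = -4*(-11 + (I + 12)) = -4*(-11 + (12 + I)) = -4*(1 + I) = -4 - 4*I ≈ -4.0 - 4.0*I)
-472*207 + V = -472*207 + (-4 - 4*I) = -97704 + (-4 - 4*I) = -97708 - 4*I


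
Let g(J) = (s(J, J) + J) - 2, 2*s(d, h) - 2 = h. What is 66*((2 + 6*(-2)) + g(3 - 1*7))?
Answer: -1122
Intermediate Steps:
s(d, h) = 1 + h/2
g(J) = -1 + 3*J/2 (g(J) = ((1 + J/2) + J) - 2 = (1 + 3*J/2) - 2 = -1 + 3*J/2)
66*((2 + 6*(-2)) + g(3 - 1*7)) = 66*((2 + 6*(-2)) + (-1 + 3*(3 - 1*7)/2)) = 66*((2 - 12) + (-1 + 3*(3 - 7)/2)) = 66*(-10 + (-1 + (3/2)*(-4))) = 66*(-10 + (-1 - 6)) = 66*(-10 - 7) = 66*(-17) = -1122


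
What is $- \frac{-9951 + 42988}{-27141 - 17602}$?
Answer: $\frac{33037}{44743} \approx 0.73837$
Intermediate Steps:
$- \frac{-9951 + 42988}{-27141 - 17602} = - \frac{33037}{-44743} = - \frac{33037 \left(-1\right)}{44743} = \left(-1\right) \left(- \frac{33037}{44743}\right) = \frac{33037}{44743}$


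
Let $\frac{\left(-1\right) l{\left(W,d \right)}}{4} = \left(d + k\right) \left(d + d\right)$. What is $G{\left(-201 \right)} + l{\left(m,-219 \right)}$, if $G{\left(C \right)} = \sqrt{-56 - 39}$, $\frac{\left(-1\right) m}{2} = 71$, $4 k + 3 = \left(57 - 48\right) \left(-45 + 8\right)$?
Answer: $-530856 + i \sqrt{95} \approx -5.3086 \cdot 10^{5} + 9.7468 i$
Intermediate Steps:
$k = -84$ ($k = - \frac{3}{4} + \frac{\left(57 - 48\right) \left(-45 + 8\right)}{4} = - \frac{3}{4} + \frac{9 \left(-37\right)}{4} = - \frac{3}{4} + \frac{1}{4} \left(-333\right) = - \frac{3}{4} - \frac{333}{4} = -84$)
$m = -142$ ($m = \left(-2\right) 71 = -142$)
$l{\left(W,d \right)} = - 8 d \left(-84 + d\right)$ ($l{\left(W,d \right)} = - 4 \left(d - 84\right) \left(d + d\right) = - 4 \left(-84 + d\right) 2 d = - 4 \cdot 2 d \left(-84 + d\right) = - 8 d \left(-84 + d\right)$)
$G{\left(C \right)} = i \sqrt{95}$ ($G{\left(C \right)} = \sqrt{-95} = i \sqrt{95}$)
$G{\left(-201 \right)} + l{\left(m,-219 \right)} = i \sqrt{95} + 8 \left(-219\right) \left(84 - -219\right) = i \sqrt{95} + 8 \left(-219\right) \left(84 + 219\right) = i \sqrt{95} + 8 \left(-219\right) 303 = i \sqrt{95} - 530856 = -530856 + i \sqrt{95}$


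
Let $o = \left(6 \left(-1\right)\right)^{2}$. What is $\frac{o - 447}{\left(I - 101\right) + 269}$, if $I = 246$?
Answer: $- \frac{137}{138} \approx -0.99275$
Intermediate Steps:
$o = 36$ ($o = \left(-6\right)^{2} = 36$)
$\frac{o - 447}{\left(I - 101\right) + 269} = \frac{36 - 447}{\left(246 - 101\right) + 269} = - \frac{411}{\left(246 - 101\right) + 269} = - \frac{411}{145 + 269} = - \frac{411}{414} = \left(-411\right) \frac{1}{414} = - \frac{137}{138}$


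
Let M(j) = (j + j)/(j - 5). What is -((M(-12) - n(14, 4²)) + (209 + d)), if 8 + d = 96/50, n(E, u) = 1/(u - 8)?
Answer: -694303/3400 ≈ -204.21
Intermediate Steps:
M(j) = 2*j/(-5 + j) (M(j) = (2*j)/(-5 + j) = 2*j/(-5 + j))
n(E, u) = 1/(-8 + u)
d = -152/25 (d = -8 + 96/50 = -8 + 96*(1/50) = -8 + 48/25 = -152/25 ≈ -6.0800)
-((M(-12) - n(14, 4²)) + (209 + d)) = -((2*(-12)/(-5 - 12) - 1/(-8 + 4²)) + (209 - 152/25)) = -((2*(-12)/(-17) - 1/(-8 + 16)) + 5073/25) = -((2*(-12)*(-1/17) - 1/8) + 5073/25) = -((24/17 - 1*⅛) + 5073/25) = -((24/17 - ⅛) + 5073/25) = -(175/136 + 5073/25) = -1*694303/3400 = -694303/3400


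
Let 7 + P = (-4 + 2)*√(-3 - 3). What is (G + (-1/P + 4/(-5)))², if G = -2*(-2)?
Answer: 3*(-2515*I + 2496*√6)/(25*(-25*I + 28*√6)) ≈ 10.858 - 0.44237*I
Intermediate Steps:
P = -7 - 2*I*√6 (P = -7 + (-4 + 2)*√(-3 - 3) = -7 - 2*I*√6 ≈ -7.0 - 4.899*I)
G = 4
(G + (-1/P + 4/(-5)))² = (4 + (-1/(-7 - 2*I*√6) + 4/(-5)))² = (4 + (-1/(-7 - 2*I*√6) + 4*(-⅕)))² = (4 + (-1/(-7 - 2*I*√6) - ⅘))² = (4 + (-⅘ - 1/(-7 - 2*I*√6)))² = (16/5 - 1/(-7 - 2*I*√6))²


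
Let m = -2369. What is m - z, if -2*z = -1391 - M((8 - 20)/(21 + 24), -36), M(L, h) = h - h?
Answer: -6129/2 ≈ -3064.5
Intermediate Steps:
M(L, h) = 0
z = 1391/2 (z = -(-1391 - 1*0)/2 = -(-1391 + 0)/2 = -1/2*(-1391) = 1391/2 ≈ 695.50)
m - z = -2369 - 1*1391/2 = -2369 - 1391/2 = -6129/2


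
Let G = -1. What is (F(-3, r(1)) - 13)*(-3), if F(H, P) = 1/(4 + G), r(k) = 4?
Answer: 38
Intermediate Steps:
F(H, P) = 1/3 (F(H, P) = 1/(4 - 1) = 1/3)
(F(-3, r(1)) - 13)*(-3) = (1/3 - 13)*(-3) = -38/3*(-3) = 38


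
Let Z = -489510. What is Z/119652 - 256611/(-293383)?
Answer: -18818315493/5850643786 ≈ -3.2165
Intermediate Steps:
Z/119652 - 256611/(-293383) = -489510/119652 - 256611/(-293383) = -489510*1/119652 - 256611*(-1/293383) = -81585/19942 + 256611/293383 = -18818315493/5850643786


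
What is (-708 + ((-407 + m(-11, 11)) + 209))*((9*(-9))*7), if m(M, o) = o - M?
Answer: 501228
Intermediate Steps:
(-708 + ((-407 + m(-11, 11)) + 209))*((9*(-9))*7) = (-708 + ((-407 + (11 - 1*(-11))) + 209))*((9*(-9))*7) = (-708 + ((-407 + (11 + 11)) + 209))*(-81*7) = (-708 + ((-407 + 22) + 209))*(-567) = (-708 + (-385 + 209))*(-567) = (-708 - 176)*(-567) = -884*(-567) = 501228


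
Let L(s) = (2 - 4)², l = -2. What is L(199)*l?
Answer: -8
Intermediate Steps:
L(s) = 4 (L(s) = (-2)² = 4)
L(199)*l = 4*(-2) = -8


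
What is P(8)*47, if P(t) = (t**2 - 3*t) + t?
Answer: 2256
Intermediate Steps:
P(t) = t**2 - 2*t
P(8)*47 = (8*(-2 + 8))*47 = (8*6)*47 = 48*47 = 2256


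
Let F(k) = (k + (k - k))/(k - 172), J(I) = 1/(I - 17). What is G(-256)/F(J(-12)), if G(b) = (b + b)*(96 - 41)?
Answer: -140490240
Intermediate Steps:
J(I) = 1/(-17 + I)
F(k) = k/(-172 + k) (F(k) = (k + 0)/(-172 + k) = k/(-172 + k))
G(b) = 110*b (G(b) = (2*b)*55 = 110*b)
G(-256)/F(J(-12)) = (110*(-256))/((1/((-17 - 12)*(-172 + 1/(-17 - 12))))) = -28160/(1/((-29)*(-172 + 1/(-29)))) = -28160/((-1/(29*(-172 - 1/29)))) = -28160/((-1/(29*(-4989/29)))) = -28160/((-1/29*(-29/4989))) = -28160/1/4989 = -28160*4989 = -140490240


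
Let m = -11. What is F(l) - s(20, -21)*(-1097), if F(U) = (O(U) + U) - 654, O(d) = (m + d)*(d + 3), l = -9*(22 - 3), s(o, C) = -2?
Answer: 27557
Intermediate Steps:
l = -171 (l = -9*19 = -171)
O(d) = (-11 + d)*(3 + d) (O(d) = (-11 + d)*(d + 3) = (-11 + d)*(3 + d))
F(U) = -687 + U² - 7*U (F(U) = ((-33 + U² - 8*U) + U) - 654 = (-33 + U² - 7*U) - 654 = -687 + U² - 7*U)
F(l) - s(20, -21)*(-1097) = (-687 + (-171)² - 7*(-171)) - (-2)*(-1097) = (-687 + 29241 + 1197) - 1*2194 = 29751 - 2194 = 27557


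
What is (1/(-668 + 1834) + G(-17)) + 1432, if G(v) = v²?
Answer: 2006687/1166 ≈ 1721.0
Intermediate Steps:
(1/(-668 + 1834) + G(-17)) + 1432 = (1/(-668 + 1834) + (-17)²) + 1432 = (1/1166 + 289) + 1432 = 336975/1166 + 1432 = 2006687/1166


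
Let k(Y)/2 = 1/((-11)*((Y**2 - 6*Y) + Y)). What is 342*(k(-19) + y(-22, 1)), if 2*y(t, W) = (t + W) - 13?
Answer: -127911/22 ≈ -5814.1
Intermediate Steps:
y(t, W) = -13/2 + W/2 + t/2 (y(t, W) = ((t + W) - 13)/2 = ((W + t) - 13)/2 = (-13 + W + t)/2 = -13/2 + W/2 + t/2)
k(Y) = -2/(11*(Y**2 - 5*Y)) (k(Y) = 2*(1/((-11)*((Y**2 - 6*Y) + Y))) = 2*(-1/(11*(Y**2 - 5*Y))) = -2/(11*(Y**2 - 5*Y)))
342*(k(-19) + y(-22, 1)) = 342*(-2/11/(-19*(-5 - 19)) + (-13/2 + (1/2)*1 + (1/2)*(-22))) = 342*(-2/11*(-1/19)/(-24) + (-13/2 + 1/2 - 11)) = 342*(-2/11*(-1/19)*(-1/24) - 17) = 342*(-1/2508 - 17) = 342*(-42637/2508) = -127911/22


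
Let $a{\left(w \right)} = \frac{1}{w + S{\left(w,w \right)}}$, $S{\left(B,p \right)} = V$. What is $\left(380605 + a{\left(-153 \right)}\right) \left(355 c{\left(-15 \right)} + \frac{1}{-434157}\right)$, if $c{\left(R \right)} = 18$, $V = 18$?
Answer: $\frac{142546288822665346}{58611195} \approx 2.4321 \cdot 10^{9}$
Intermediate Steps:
$S{\left(B,p \right)} = 18$
$a{\left(w \right)} = \frac{1}{18 + w}$ ($a{\left(w \right)} = \frac{1}{w + 18} = \frac{1}{18 + w}$)
$\left(380605 + a{\left(-153 \right)}\right) \left(355 c{\left(-15 \right)} + \frac{1}{-434157}\right) = \left(380605 + \frac{1}{18 - 153}\right) \left(355 \cdot 18 + \frac{1}{-434157}\right) = \left(380605 + \frac{1}{-135}\right) \left(6390 - \frac{1}{434157}\right) = \left(380605 - \frac{1}{135}\right) \frac{2774263229}{434157} = \frac{51381674}{135} \cdot \frac{2774263229}{434157} = \frac{142546288822665346}{58611195}$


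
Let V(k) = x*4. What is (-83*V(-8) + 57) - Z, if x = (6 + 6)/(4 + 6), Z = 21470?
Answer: -109057/5 ≈ -21811.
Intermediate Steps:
x = 6/5 (x = 12/10 = 12*(1/10) = 6/5 ≈ 1.2000)
V(k) = 24/5 (V(k) = (6/5)*4 = 24/5)
(-83*V(-8) + 57) - Z = (-83*24/5 + 57) - 1*21470 = (-1992/5 + 57) - 21470 = -1707/5 - 21470 = -109057/5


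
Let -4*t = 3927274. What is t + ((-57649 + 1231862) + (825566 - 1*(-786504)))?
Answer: 3608929/2 ≈ 1.8045e+6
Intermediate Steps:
t = -1963637/2 (t = -¼*3927274 = -1963637/2 ≈ -9.8182e+5)
t + ((-57649 + 1231862) + (825566 - 1*(-786504))) = -1963637/2 + ((-57649 + 1231862) + (825566 - 1*(-786504))) = -1963637/2 + (1174213 + (825566 + 786504)) = -1963637/2 + (1174213 + 1612070) = -1963637/2 + 2786283 = 3608929/2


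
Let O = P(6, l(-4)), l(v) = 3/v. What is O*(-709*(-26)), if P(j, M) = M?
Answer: -27651/2 ≈ -13826.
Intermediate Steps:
O = -¾ (O = 3/(-4) = 3*(-¼) = -¾ ≈ -0.75000)
O*(-709*(-26)) = -(-2127)*(-26)/4 = -¾*18434 = -27651/2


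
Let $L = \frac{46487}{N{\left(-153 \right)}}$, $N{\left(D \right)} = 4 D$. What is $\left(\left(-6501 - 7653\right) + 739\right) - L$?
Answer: $- \frac{8163493}{612} \approx -13339.0$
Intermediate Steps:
$L = - \frac{46487}{612}$ ($L = \frac{46487}{4 \left(-153\right)} = \frac{46487}{-612} = 46487 \left(- \frac{1}{612}\right) = - \frac{46487}{612} \approx -75.959$)
$\left(\left(-6501 - 7653\right) + 739\right) - L = \left(\left(-6501 - 7653\right) + 739\right) - - \frac{46487}{612} = \left(-14154 + 739\right) + \frac{46487}{612} = -13415 + \frac{46487}{612} = - \frac{8163493}{612}$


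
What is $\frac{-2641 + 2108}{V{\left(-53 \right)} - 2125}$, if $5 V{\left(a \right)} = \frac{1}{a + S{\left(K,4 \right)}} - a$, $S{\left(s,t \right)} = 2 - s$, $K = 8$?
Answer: $\frac{157235}{623749} \approx 0.25208$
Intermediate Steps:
$V{\left(a \right)} = - \frac{a}{5} + \frac{1}{5 \left(-6 + a\right)}$ ($V{\left(a \right)} = \frac{\frac{1}{a + \left(2 - 8\right)} - a}{5} = \frac{\frac{1}{a - 6} - a}{5} = \frac{\frac{1}{-6 + a} - a}{5} = - \frac{a}{5} + \frac{1}{5 \left(-6 + a\right)}$)
$\frac{-2641 + 2108}{V{\left(-53 \right)} - 2125} = \frac{-2641 + 2108}{\frac{1 - \left(-53\right)^{2} + 6 \left(-53\right)}{5 \left(-6 - 53\right)} - 2125} = - \frac{533}{\frac{1 - 2809 - 318}{5 \left(-59\right)} - 2125} = - \frac{533}{\frac{1}{5} \left(- \frac{1}{59}\right) \left(1 - 2809 - 318\right) - 2125} = - \frac{533}{\frac{1}{5} \left(- \frac{1}{59}\right) \left(-3126\right) - 2125} = - \frac{533}{\frac{3126}{295} - 2125} = - \frac{533}{- \frac{623749}{295}} = \left(-533\right) \left(- \frac{295}{623749}\right) = \frac{157235}{623749}$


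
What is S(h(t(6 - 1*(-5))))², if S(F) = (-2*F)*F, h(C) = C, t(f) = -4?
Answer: 1024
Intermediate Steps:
S(F) = -2*F²
S(h(t(6 - 1*(-5))))² = (-2*(-4)²)² = (-2*16)² = (-32)² = 1024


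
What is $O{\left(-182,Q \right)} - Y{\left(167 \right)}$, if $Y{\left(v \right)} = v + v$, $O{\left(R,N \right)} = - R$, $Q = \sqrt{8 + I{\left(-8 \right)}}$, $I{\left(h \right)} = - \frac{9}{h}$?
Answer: $-152$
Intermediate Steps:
$Q = \frac{\sqrt{146}}{4}$ ($Q = \sqrt{8 - \frac{9}{-8}} = \sqrt{8 - - \frac{9}{8}} = \sqrt{8 + \frac{9}{8}} = \sqrt{\frac{73}{8}} = \frac{\sqrt{146}}{4} \approx 3.0208$)
$Y{\left(v \right)} = 2 v$
$O{\left(-182,Q \right)} - Y{\left(167 \right)} = \left(-1\right) \left(-182\right) - 2 \cdot 167 = 182 - 334 = -152$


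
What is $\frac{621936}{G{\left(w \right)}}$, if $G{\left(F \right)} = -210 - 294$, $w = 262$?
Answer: $-1234$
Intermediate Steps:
$G{\left(F \right)} = -504$
$\frac{621936}{G{\left(w \right)}} = \frac{621936}{-504} = 621936 \left(- \frac{1}{504}\right) = -1234$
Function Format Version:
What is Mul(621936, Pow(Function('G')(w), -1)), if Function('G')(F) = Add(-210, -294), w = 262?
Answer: -1234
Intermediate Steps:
Function('G')(F) = -504
Mul(621936, Pow(Function('G')(w), -1)) = Mul(621936, Pow(-504, -1)) = Mul(621936, Rational(-1, 504)) = -1234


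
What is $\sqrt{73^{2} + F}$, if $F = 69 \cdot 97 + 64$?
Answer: $\sqrt{12086} \approx 109.94$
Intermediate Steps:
$F = 6757$ ($F = 6693 + 64 = 6757$)
$\sqrt{73^{2} + F} = \sqrt{73^{2} + 6757} = \sqrt{5329 + 6757} = \sqrt{12086}$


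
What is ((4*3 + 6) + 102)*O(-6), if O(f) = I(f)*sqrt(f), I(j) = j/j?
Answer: 120*I*sqrt(6) ≈ 293.94*I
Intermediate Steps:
I(j) = 1
O(f) = sqrt(f) (O(f) = 1*sqrt(f) = sqrt(f))
((4*3 + 6) + 102)*O(-6) = ((4*3 + 6) + 102)*sqrt(-6) = ((12 + 6) + 102)*(I*sqrt(6)) = (18 + 102)*(I*sqrt(6)) = 120*(I*sqrt(6)) = 120*I*sqrt(6)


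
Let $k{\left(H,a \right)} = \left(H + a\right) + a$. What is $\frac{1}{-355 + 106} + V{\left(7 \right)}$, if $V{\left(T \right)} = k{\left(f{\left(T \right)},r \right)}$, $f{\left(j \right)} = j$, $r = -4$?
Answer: $- \frac{250}{249} \approx -1.004$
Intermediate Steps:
$k{\left(H,a \right)} = H + 2 a$
$V{\left(T \right)} = -8 + T$ ($V{\left(T \right)} = T + 2 \left(-4\right) = T - 8 = -8 + T$)
$\frac{1}{-355 + 106} + V{\left(7 \right)} = \frac{1}{-355 + 106} + \left(-8 + 7\right) = \frac{1}{-249} - 1 = - \frac{1}{249} - 1 = - \frac{250}{249}$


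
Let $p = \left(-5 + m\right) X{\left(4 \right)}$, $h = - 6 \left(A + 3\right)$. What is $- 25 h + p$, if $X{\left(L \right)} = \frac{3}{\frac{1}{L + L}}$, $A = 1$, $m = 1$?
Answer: $504$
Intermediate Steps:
$h = -24$ ($h = - 6 \left(1 + 3\right) = \left(-6\right) 4 = -24$)
$X{\left(L \right)} = 6 L$ ($X{\left(L \right)} = \frac{3}{\frac{1}{2 L}} = \frac{3}{\frac{1}{2} \frac{1}{L}} = 3 \cdot 2 L = 6 L$)
$p = -96$ ($p = \left(-5 + 1\right) 6 \cdot 4 = \left(-4\right) 24 = -96$)
$- 25 h + p = \left(-25\right) \left(-24\right) - 96 = 600 - 96 = 504$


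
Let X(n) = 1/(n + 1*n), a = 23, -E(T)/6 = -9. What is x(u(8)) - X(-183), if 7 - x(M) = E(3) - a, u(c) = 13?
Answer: -8783/366 ≈ -23.997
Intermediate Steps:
E(T) = 54 (E(T) = -6*(-9) = 54)
x(M) = -24 (x(M) = 7 - (54 - 1*23) = 7 - (54 - 23) = 7 - 1*31 = 7 - 31 = -24)
X(n) = 1/(2*n) (X(n) = 1/(n + n) = 1/(2*n))
x(u(8)) - X(-183) = -24 - 1/(2*(-183)) = -24 - (-1)/(2*183) = -24 - 1*(-1/366) = -24 + 1/366 = -8783/366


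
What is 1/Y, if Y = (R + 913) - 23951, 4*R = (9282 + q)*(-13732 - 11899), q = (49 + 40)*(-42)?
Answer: -1/35547604 ≈ -2.8131e-8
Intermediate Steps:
q = -3738 (q = 89*(-42) = -3738)
R = -35524566 (R = ((9282 - 3738)*(-13732 - 11899))/4 = (5544*(-25631))/4 = (¼)*(-142098264) = -35524566)
Y = -35547604 (Y = (-35524566 + 913) - 23951 = -35523653 - 23951 = -35547604)
1/Y = 1/(-35547604) = -1/35547604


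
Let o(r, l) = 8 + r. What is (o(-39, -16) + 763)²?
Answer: 535824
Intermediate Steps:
(o(-39, -16) + 763)² = ((8 - 39) + 763)² = (-31 + 763)² = 732² = 535824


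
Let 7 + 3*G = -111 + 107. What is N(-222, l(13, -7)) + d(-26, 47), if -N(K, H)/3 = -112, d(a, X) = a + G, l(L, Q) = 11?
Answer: 919/3 ≈ 306.33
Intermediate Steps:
G = -11/3 (G = -7/3 + (-111 + 107)/3 = -7/3 + (1/3)*(-4) = -7/3 - 4/3 = -11/3 ≈ -3.6667)
d(a, X) = -11/3 + a (d(a, X) = a - 11/3 = -11/3 + a)
N(K, H) = 336 (N(K, H) = -3*(-112) = 336)
N(-222, l(13, -7)) + d(-26, 47) = 336 + (-11/3 - 26) = 336 - 89/3 = 919/3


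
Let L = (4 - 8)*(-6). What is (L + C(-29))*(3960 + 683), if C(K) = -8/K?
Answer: 3268672/29 ≈ 1.1271e+5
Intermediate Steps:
L = 24 (L = -4*(-6) = 24)
(L + C(-29))*(3960 + 683) = (24 - 8/(-29))*(3960 + 683) = (24 - 8*(-1/29))*4643 = (24 + 8/29)*4643 = (704/29)*4643 = 3268672/29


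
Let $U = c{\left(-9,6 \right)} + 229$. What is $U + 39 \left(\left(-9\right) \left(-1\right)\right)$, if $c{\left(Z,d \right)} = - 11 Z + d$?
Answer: $685$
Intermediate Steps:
$c{\left(Z,d \right)} = d - 11 Z$
$U = 334$ ($U = \left(6 - -99\right) + 229 = \left(6 + 99\right) + 229 = 105 + 229 = 334$)
$U + 39 \left(\left(-9\right) \left(-1\right)\right) = 334 + 39 \left(\left(-9\right) \left(-1\right)\right) = 334 + 39 \cdot 9 = 334 + 351 = 685$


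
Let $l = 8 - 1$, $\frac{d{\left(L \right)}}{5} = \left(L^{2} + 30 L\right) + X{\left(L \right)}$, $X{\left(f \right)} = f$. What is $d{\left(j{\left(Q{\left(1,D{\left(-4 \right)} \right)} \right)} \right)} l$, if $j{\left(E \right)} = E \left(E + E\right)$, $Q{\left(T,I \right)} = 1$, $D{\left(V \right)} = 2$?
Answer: $2310$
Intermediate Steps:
$j{\left(E \right)} = 2 E^{2}$ ($j{\left(E \right)} = E 2 E = 2 E^{2}$)
$d{\left(L \right)} = 5 L^{2} + 155 L$ ($d{\left(L \right)} = 5 \left(\left(L^{2} + 30 L\right) + L\right) = 5 \left(L^{2} + 31 L\right) = 5 L^{2} + 155 L$)
$l = 7$ ($l = 8 - 1 = 7$)
$d{\left(j{\left(Q{\left(1,D{\left(-4 \right)} \right)} \right)} \right)} l = 5 \cdot 2 \cdot 1^{2} \left(31 + 2 \cdot 1^{2}\right) 7 = 5 \cdot 2 \cdot 1 \left(31 + 2 \cdot 1\right) 7 = 5 \cdot 2 \left(31 + 2\right) 7 = 5 \cdot 2 \cdot 33 \cdot 7 = 330 \cdot 7 = 2310$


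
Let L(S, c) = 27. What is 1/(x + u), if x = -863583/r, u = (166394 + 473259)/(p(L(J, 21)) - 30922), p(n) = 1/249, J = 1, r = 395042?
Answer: -3041656297234/69568984110465 ≈ -0.043721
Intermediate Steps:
p(n) = 1/249
u = -159273597/7699577 (u = (166394 + 473259)/(1/249 - 30922) = 639653/(-7699577/249) = 639653*(-249/7699577) = -159273597/7699577 ≈ -20.686)
x = -863583/395042 ≈ -2.1861
1/(x + u) = 1/(-863583/395042 - 159273597/7699577) = 1/(-69568984110465/3041656297234) = -3041656297234/69568984110465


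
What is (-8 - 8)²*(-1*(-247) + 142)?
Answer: 99584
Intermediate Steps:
(-8 - 8)²*(-1*(-247) + 142) = (-16)²*(247 + 142) = 256*389 = 99584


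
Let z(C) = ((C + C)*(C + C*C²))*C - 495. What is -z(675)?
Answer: -280252704937005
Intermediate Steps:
z(C) = -495 + 2*C²*(C + C³) (z(C) = ((2*C)*(C + C³))*C - 495 = (2*C*(C + C³))*C - 495 = 2*C²*(C + C³) - 495 = -495 + 2*C²*(C + C³))
-z(675) = -(-495 + 2*675³ + 2*675⁵) = -(-495 + 2*307546875 + 2*140126044921875) = -(-495 + 615093750 + 280252089843750) = -1*280252704937005 = -280252704937005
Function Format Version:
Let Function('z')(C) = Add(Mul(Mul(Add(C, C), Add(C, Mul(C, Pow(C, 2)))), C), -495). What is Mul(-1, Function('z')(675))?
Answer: -280252704937005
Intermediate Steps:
Function('z')(C) = Add(-495, Mul(2, Pow(C, 2), Add(C, Pow(C, 3)))) (Function('z')(C) = Add(Mul(Mul(Mul(2, C), Add(C, Pow(C, 3))), C), -495) = Add(Mul(Mul(2, C, Add(C, Pow(C, 3))), C), -495) = Add(Mul(2, Pow(C, 2), Add(C, Pow(C, 3))), -495) = Add(-495, Mul(2, Pow(C, 2), Add(C, Pow(C, 3)))))
Mul(-1, Function('z')(675)) = Mul(-1, Add(-495, Mul(2, Pow(675, 3)), Mul(2, Pow(675, 5)))) = Mul(-1, Add(-495, Mul(2, 307546875), Mul(2, 140126044921875))) = Mul(-1, Add(-495, 615093750, 280252089843750)) = Mul(-1, 280252704937005) = -280252704937005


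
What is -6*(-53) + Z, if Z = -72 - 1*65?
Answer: 181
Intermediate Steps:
Z = -137 (Z = -72 - 65 = -137)
-6*(-53) + Z = -6*(-53) - 137 = 318 - 137 = 181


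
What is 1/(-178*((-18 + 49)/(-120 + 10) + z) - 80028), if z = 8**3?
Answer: -55/9411261 ≈ -5.8441e-6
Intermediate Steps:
z = 512
1/(-178*((-18 + 49)/(-120 + 10) + z) - 80028) = 1/(-178*((-18 + 49)/(-120 + 10) + 512) - 80028) = 1/(-178*(31/(-110) + 512) - 80028) = 1/(-178*(31*(-1/110) + 512) - 80028) = 1/(-178*(-31/110 + 512) - 80028) = 1/(-178*56289/110 - 80028) = 1/(-5009721/55 - 80028) = 1/(-9411261/55) = -55/9411261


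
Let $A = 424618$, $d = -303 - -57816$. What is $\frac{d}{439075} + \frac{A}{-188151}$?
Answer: $- \frac{175618019887}{82612400325} \approx -2.1258$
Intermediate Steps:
$d = 57513$ ($d = -303 + 57816 = 57513$)
$\frac{d}{439075} + \frac{A}{-188151} = \frac{57513}{439075} + \frac{424618}{-188151} = 57513 \cdot \frac{1}{439075} + 424618 \left(- \frac{1}{188151}\right) = \frac{57513}{439075} - \frac{424618}{188151} = - \frac{175618019887}{82612400325}$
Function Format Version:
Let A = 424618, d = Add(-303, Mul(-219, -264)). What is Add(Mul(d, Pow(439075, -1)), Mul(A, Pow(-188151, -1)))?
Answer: Rational(-175618019887, 82612400325) ≈ -2.1258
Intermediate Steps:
d = 57513 (d = Add(-303, 57816) = 57513)
Add(Mul(d, Pow(439075, -1)), Mul(A, Pow(-188151, -1))) = Add(Mul(57513, Pow(439075, -1)), Mul(424618, Pow(-188151, -1))) = Add(Mul(57513, Rational(1, 439075)), Mul(424618, Rational(-1, 188151))) = Add(Rational(57513, 439075), Rational(-424618, 188151)) = Rational(-175618019887, 82612400325)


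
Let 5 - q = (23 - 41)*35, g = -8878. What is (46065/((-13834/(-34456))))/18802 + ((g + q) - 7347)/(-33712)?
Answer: 1027915709425/156584334536 ≈ 6.5646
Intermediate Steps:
q = 635 (q = 5 - (23 - 41)*35 = 5 - (-18)*35 = 5 - 1*(-630) = 5 + 630 = 635)
(46065/((-13834/(-34456))))/18802 + ((g + q) - 7347)/(-33712) = (46065/((-13834/(-34456))))/18802 + ((-8878 + 635) - 7347)/(-33712) = (46065/((-13834*(-1/34456))))*(1/18802) + (-8243 - 7347)*(-1/33712) = (46065/(6917/17228))*(1/18802) - 15590*(-1/33712) = (46065*(17228/6917))*(1/18802) + 7795/16856 = (793607820/6917)*(1/18802) + 7795/16856 = 396803910/65026717 + 7795/16856 = 1027915709425/156584334536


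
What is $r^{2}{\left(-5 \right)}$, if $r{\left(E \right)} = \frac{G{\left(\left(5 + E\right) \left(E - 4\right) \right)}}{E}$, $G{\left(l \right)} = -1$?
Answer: $\frac{1}{25} \approx 0.04$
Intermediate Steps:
$r{\left(E \right)} = - \frac{1}{E}$
$r^{2}{\left(-5 \right)} = \left(- \frac{1}{-5}\right)^{2} = \left(\left(-1\right) \left(- \frac{1}{5}\right)\right)^{2} = \left(\frac{1}{5}\right)^{2} = \frac{1}{25}$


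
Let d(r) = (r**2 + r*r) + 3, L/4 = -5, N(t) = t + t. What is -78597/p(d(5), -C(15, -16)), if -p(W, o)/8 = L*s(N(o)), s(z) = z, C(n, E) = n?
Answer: 26199/1600 ≈ 16.374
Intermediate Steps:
N(t) = 2*t
L = -20 (L = 4*(-5) = -20)
d(r) = 3 + 2*r**2 (d(r) = (r**2 + r**2) + 3 = 2*r**2 + 3 = 3 + 2*r**2)
p(W, o) = 320*o (p(W, o) = -(-160)*2*o = -(-320)*o = 320*o)
-78597/p(d(5), -C(15, -16)) = -78597/(320*(-1*15)) = -78597/(320*(-15)) = -78597/(-4800) = -78597*(-1/4800) = 26199/1600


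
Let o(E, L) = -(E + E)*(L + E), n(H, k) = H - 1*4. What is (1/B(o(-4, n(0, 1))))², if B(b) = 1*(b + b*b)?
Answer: 1/16257024 ≈ 6.1512e-8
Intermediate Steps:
n(H, k) = -4 + H (n(H, k) = H - 4 = -4 + H)
o(E, L) = -2*E*(E + L)
B(b) = b + b² (B(b) = 1*(b + b²) = b + b²)
(1/B(o(-4, n(0, 1))))² = (1/((-2*(-4)*(-4 + (-4 + 0)))*(1 - 2*(-4)*(-4 + (-4 + 0)))))² = (1/((-2*(-4)*(-4 - 4))*(1 - 2*(-4)*(-4 - 4))))² = (1/((-2*(-4)*(-8))*(1 - 2*(-4)*(-8))))² = (1/(-64*(1 - 64)))² = (1/(-64*(-63)))² = (1/4032)² = 1/16257024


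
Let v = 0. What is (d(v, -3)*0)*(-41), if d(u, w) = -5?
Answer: 0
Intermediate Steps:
(d(v, -3)*0)*(-41) = -5*0*(-41) = 0*(-41) = 0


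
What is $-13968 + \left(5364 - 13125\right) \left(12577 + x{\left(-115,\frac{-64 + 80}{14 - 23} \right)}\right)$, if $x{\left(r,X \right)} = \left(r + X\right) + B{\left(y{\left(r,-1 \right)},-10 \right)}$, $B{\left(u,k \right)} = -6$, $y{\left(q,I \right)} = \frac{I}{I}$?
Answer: $- \frac{290013560}{3} \approx -9.6671 \cdot 10^{7}$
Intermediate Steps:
$y{\left(q,I \right)} = 1$
$x{\left(r,X \right)} = -6 + X + r$ ($x{\left(r,X \right)} = \left(r + X\right) - 6 = \left(X + r\right) - 6 = -6 + X + r$)
$-13968 + \left(5364 - 13125\right) \left(12577 + x{\left(-115,\frac{-64 + 80}{14 - 23} \right)}\right) = -13968 + \left(5364 - 13125\right) \left(12577 - \left(121 - \frac{-64 + 80}{14 - 23}\right)\right) = -13968 - 7761 \left(12577 - \left(121 + \frac{16}{9}\right)\right) = -13968 - 7761 \left(12577 - \frac{1105}{9}\right) = -13968 - \frac{289971656}{3} = - \frac{290013560}{3}$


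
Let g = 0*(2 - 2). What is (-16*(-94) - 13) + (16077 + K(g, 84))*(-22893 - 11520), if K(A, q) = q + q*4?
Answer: -567709770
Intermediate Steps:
g = 0 (g = 0*0 = 0)
K(A, q) = 5*q (K(A, q) = q + 4*q = 5*q)
(-16*(-94) - 13) + (16077 + K(g, 84))*(-22893 - 11520) = (-16*(-94) - 13) + (16077 + 5*84)*(-22893 - 11520) = (1504 - 13) + (16077 + 420)*(-34413) = 1491 + 16497*(-34413) = 1491 - 567711261 = -567709770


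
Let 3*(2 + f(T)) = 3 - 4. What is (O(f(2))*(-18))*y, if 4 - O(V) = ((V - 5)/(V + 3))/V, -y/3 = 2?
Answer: -540/7 ≈ -77.143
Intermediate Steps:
y = -6 (y = -3*2 = -6)
f(T) = -7/3 (f(T) = -2 + (3 - 4)/3 = -2 + (1/3)*(-1) = -2 - 1/3 = -7/3)
O(V) = 4 - (-5 + V)/(V*(3 + V)) (O(V) = 4 - (V - 5)/(V + 3)/V = 4 - (-5 + V)/(3 + V)/V = 4 - (-5 + V)/(V*(3 + V)))
(O(f(2))*(-18))*y = (((5 + 4*(-7/3)**2 + 11*(-7/3))/((-7/3)*(3 - 7/3)))*(-18))*(-6) = (-3*(5 + 4*(49/9) - 77/3)/(7*2/3)*(-18))*(-6) = (-3/7*3/2*(5 + 196/9 - 77/3)*(-18))*(-6) = (-3/7*3/2*10/9*(-18))*(-6) = -5/7*(-18)*(-6) = (90/7)*(-6) = -540/7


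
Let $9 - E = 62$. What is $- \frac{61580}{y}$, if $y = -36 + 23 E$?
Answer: $\frac{12316}{251} \approx 49.068$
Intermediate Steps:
$E = -53$ ($E = 9 - 62 = -53$)
$y = -1255$ ($y = -36 + 23 \left(-53\right) = -36 - 1219 = -1255$)
$- \frac{61580}{y} = - \frac{61580}{-1255} = \left(-61580\right) \left(- \frac{1}{1255}\right) = \frac{12316}{251}$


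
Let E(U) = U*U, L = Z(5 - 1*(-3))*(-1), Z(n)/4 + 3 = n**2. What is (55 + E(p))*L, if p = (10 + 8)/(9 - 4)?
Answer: -414556/25 ≈ -16582.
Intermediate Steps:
p = 18/5 ≈ 3.6000
Z(n) = -12 + 4*n**2
L = -244 (L = (-12 + 4*(5 - 1*(-3))**2)*(-1) = (-12 + 4*(5 + 3)**2)*(-1) = (-12 + 4*8**2)*(-1) = (-12 + 4*64)*(-1) = (-12 + 256)*(-1) = 244*(-1) = -244)
E(U) = U**2
(55 + E(p))*L = (55 + (18/5)**2)*(-244) = (55 + 324/25)*(-244) = (1699/25)*(-244) = -414556/25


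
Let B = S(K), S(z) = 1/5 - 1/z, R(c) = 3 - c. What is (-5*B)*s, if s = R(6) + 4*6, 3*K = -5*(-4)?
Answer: -21/4 ≈ -5.2500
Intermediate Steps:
K = 20/3 (K = (-5*(-4))/3 = (1/3)*20 = 20/3 ≈ 6.6667)
S(z) = 1/5 - 1/z (S(z) = 1*(1/5) - 1/z = 1/5 - 1/z)
B = 1/20 (B = (-5 + 20/3)/(5*(20/3)) = (1/5)*(3/20)*(5/3) = 1/20 ≈ 0.050000)
s = 21 (s = (3 - 1*6) + 4*6 = (3 - 6) + 24 = -3 + 24 = 21)
(-5*B)*s = -5*1/20*21 = -1/4*21 = -21/4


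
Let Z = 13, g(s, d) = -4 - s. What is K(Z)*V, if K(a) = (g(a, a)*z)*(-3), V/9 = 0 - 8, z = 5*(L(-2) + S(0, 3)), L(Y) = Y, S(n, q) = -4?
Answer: 110160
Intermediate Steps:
z = -30 (z = 5*(-2 - 4) = 5*(-6) = -30)
V = -72 (V = 9*(0 - 8) = 9*(-8) = -72)
K(a) = -360 - 90*a (K(a) = ((-4 - a)*(-30))*(-3) = (120 + 30*a)*(-3) = -360 - 90*a)
K(Z)*V = (-360 - 90*13)*(-72) = (-360 - 1170)*(-72) = -1530*(-72) = 110160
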